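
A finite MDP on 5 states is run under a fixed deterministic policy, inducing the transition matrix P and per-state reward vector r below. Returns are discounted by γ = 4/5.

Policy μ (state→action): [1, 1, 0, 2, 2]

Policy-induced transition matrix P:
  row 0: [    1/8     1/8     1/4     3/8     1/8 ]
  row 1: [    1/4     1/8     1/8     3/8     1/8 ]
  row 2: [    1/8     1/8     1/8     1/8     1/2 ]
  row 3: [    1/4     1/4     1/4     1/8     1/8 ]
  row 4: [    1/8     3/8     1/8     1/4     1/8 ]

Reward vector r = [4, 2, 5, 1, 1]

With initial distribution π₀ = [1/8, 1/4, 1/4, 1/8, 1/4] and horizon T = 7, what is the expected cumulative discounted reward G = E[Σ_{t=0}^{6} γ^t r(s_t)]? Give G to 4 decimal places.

t=0: π = [0.1250, 0.2500, 0.2500, 0.1250, 0.2500], E[r] = 2.6250, γ^t·E[r] = 2.625000, running G = 2.625000
t=1: π = [0.1719, 0.2031, 0.1563, 0.2500, 0.2188], E[r] = 2.3438, γ^t·E[r] = 1.875000, running G = 4.500000
t=2: π = [0.1816, 0.2109, 0.1777, 0.2461, 0.1836], E[r] = 2.4668, γ^t·E[r] = 1.578750, running G = 6.078750
t=3: π = [0.1821, 0.2017, 0.1785, 0.2461, 0.1917], E[r] = 2.4619, γ^t·E[r] = 1.260500, running G = 7.339250
t=4: π = [0.1810, 0.2037, 0.1785, 0.2449, 0.1919], E[r] = 2.4607, γ^t·E[r] = 1.007900, running G = 8.347150
t=5: π = [0.1811, 0.2036, 0.1782, 0.2452, 0.1919], E[r] = 2.4597, γ^t·E[r] = 0.806010, running G = 9.153160
t=6: π = [0.1811, 0.2036, 0.1783, 0.2452, 0.1918], E[r] = 2.4600, γ^t·E[r] = 0.644880, running G = 9.798040

G = 9.7980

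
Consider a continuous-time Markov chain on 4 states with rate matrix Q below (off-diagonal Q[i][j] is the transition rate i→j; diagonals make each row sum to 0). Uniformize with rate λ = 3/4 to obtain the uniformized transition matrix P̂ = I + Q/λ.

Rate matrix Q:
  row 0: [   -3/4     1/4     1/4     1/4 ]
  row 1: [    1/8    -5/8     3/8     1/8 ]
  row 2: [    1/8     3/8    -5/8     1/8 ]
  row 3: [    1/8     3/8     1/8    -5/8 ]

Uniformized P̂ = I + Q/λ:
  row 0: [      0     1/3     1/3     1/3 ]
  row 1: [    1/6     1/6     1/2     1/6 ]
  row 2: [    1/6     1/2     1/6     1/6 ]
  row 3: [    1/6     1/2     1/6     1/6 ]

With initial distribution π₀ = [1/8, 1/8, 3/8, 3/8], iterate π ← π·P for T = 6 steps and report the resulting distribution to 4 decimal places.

t=0: π = [0.1250, 0.1250, 0.3750, 0.3750]
t=1: π = [0.1458, 0.4375, 0.2292, 0.1875]
t=2: π = [0.1424, 0.3299, 0.3368, 0.1910]
t=3: π = [0.1429, 0.3663, 0.3003, 0.1904]
t=4: π = [0.1428, 0.3541, 0.3126, 0.1905]
t=5: π = [0.1429, 0.3582, 0.3085, 0.1905]
t=6: π = [0.1429, 0.3568, 0.3099, 0.1905]

π = [0.1429, 0.3568, 0.3099, 0.1905]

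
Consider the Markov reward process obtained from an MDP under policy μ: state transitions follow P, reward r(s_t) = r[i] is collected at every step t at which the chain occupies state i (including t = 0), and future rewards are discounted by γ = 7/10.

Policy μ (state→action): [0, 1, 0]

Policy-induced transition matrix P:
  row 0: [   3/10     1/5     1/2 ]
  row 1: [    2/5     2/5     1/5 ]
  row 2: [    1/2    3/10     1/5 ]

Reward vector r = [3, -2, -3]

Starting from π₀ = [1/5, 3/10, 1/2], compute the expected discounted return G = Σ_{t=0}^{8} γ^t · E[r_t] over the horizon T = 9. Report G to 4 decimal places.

t=0: π = [0.2000, 0.3000, 0.5000], E[r] = -1.5000, γ^t·E[r] = -1.500000, running G = -1.500000
t=1: π = [0.4300, 0.3100, 0.2600], E[r] = -0.1100, γ^t·E[r] = -0.077000, running G = -1.577000
t=2: π = [0.3830, 0.2880, 0.3290], E[r] = -0.4140, γ^t·E[r] = -0.202860, running G = -1.779860
t=3: π = [0.3946, 0.2905, 0.3149], E[r] = -0.3419, γ^t·E[r] = -0.117272, running G = -1.897132
t=4: π = [0.3920, 0.2896, 0.3184], E[r] = -0.3582, γ^t·E[r] = -0.086011, running G = -1.983143
t=5: π = [0.3926, 0.2898, 0.3176], E[r] = -0.3544, γ^t·E[r] = -0.059570, running G = -2.042712
t=6: π = [0.3925, 0.2897, 0.3178], E[r] = -0.3553, γ^t·E[r] = -0.041801, running G = -2.084514
t=7: π = [0.3925, 0.2897, 0.3177], E[r] = -0.3551, γ^t·E[r] = -0.029244, running G = -2.113758
t=8: π = [0.3925, 0.2897, 0.3178], E[r] = -0.3551, γ^t·E[r] = -0.020474, running G = -2.134231

G = -2.1342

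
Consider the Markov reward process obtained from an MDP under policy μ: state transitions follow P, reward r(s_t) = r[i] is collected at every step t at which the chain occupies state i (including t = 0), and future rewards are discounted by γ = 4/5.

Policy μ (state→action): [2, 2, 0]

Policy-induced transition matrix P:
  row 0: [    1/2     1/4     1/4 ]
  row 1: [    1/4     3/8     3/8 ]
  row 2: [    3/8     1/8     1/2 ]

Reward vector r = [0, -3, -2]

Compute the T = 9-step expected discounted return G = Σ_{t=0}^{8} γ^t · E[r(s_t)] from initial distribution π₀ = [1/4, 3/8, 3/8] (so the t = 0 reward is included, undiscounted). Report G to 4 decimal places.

t=0: π = [0.2500, 0.3750, 0.3750], E[r] = -1.8750, γ^t·E[r] = -1.875000, running G = -1.875000
t=1: π = [0.3594, 0.2500, 0.3906], E[r] = -1.5313, γ^t·E[r] = -1.225000, running G = -3.100000
t=2: π = [0.3887, 0.2324, 0.3789], E[r] = -1.4551, γ^t·E[r] = -0.931250, running G = -4.031250
t=3: π = [0.3945, 0.2317, 0.3738], E[r] = -1.4426, γ^t·E[r] = -0.738625, running G = -4.769875
t=4: π = [0.3954, 0.2322, 0.3724], E[r] = -1.4415, γ^t·E[r] = -0.590450, running G = -5.360325
t=5: π = [0.3954, 0.2325, 0.3721], E[r] = -1.4417, γ^t·E[r] = -0.472416, running G = -5.832741
t=6: π = [0.3954, 0.2325, 0.3721], E[r] = -1.4418, γ^t·E[r] = -0.377963, running G = -6.210705
t=7: π = [0.3954, 0.2326, 0.3721], E[r] = -1.4419, γ^t·E[r] = -0.302378, running G = -6.513083
t=8: π = [0.3953, 0.2326, 0.3721], E[r] = -1.4419, γ^t·E[r] = -0.241904, running G = -6.754987

G = -6.7550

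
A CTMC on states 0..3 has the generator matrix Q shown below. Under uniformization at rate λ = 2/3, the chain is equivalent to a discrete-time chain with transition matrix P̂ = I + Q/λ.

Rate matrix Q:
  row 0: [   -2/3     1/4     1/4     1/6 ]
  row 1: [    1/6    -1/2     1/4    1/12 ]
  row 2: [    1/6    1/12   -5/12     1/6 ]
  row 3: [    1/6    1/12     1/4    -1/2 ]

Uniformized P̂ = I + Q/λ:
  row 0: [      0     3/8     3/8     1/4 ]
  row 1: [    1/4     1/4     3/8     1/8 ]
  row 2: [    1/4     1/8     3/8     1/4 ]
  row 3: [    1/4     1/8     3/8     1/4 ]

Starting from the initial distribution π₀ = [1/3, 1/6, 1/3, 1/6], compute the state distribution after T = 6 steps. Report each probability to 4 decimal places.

π = [0.2000, 0.2000, 0.3750, 0.2250]

t=0: π = [0.3333, 0.1667, 0.3333, 0.1667]
t=1: π = [0.1667, 0.2292, 0.3750, 0.2292]
t=2: π = [0.2083, 0.1953, 0.3750, 0.2214]
t=3: π = [0.1979, 0.2015, 0.3750, 0.2256]
t=4: π = [0.2005, 0.1997, 0.3750, 0.2248]
t=5: π = [0.1999, 0.2001, 0.3750, 0.2250]
t=6: π = [0.2000, 0.2000, 0.3750, 0.2250]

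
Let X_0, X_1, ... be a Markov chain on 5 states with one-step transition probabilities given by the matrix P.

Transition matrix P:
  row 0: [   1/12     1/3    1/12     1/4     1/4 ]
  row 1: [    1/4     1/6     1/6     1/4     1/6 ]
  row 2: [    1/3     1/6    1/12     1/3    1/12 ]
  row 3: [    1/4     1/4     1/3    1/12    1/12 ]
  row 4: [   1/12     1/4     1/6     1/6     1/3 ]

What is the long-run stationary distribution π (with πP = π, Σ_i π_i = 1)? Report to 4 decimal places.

Balance equations π_j = Σ_i π_i·P[i][j]:
  π_0 = 1/12·π_0 + 1/4·π_1 + 1/3·π_2 + 1/4·π_3 + 1/12·π_4
  π_1 = 1/3·π_0 + 1/6·π_1 + 1/6·π_2 + 1/4·π_3 + 1/4·π_4
  π_2 = 1/12·π_0 + 1/6·π_1 + 1/12·π_2 + 1/3·π_3 + 1/6·π_4
  π_3 = 1/4·π_0 + 1/4·π_1 + 1/3·π_2 + 1/12·π_3 + 1/6·π_4
  normalize: π_0 + π_1 + π_2 + π_3 + π_4 = 1
Solving the linear system gives exactly π = [5119/25521, 5947/25521, 31/181, 5450/25521, 4634/25521].

π = [0.2006, 0.2330, 0.1713, 0.2135, 0.1816]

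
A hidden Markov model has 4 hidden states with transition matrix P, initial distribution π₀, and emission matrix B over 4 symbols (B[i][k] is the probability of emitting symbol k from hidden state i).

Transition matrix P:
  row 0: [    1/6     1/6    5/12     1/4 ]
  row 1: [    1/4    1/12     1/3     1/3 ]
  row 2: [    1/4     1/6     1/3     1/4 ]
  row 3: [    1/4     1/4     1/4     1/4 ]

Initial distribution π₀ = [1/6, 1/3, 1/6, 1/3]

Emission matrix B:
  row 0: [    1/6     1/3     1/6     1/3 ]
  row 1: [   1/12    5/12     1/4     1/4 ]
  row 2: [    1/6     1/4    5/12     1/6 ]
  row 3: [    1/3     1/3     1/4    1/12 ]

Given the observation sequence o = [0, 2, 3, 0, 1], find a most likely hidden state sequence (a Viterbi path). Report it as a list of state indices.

t=0: δ = [2.778e-02, 2.778e-02, 2.778e-02, 1.111e-01]  (obs o_0=0)
t=1: δ = [4.630e-03, 6.944e-03, 1.157e-02, 6.944e-03]  ψ = [3, 3, 3, 3]  (obs o_1=2)
t=2: δ = [9.645e-04, 4.823e-04, 6.430e-04, 2.411e-04]  ψ = [2, 2, 2, 2]  (obs o_2=3)
t=3: δ = [2.679e-05, 1.340e-05, 6.698e-05, 8.038e-05]  ψ = [0, 0, 0, 0]  (obs o_3=0)
t=4: δ = [6.698e-06, 8.372e-06, 5.582e-06, 6.698e-06]  ψ = [3, 3, 2, 3]  (obs o_4=1)
backtrack: best end state = 1; path = [3, 2, 0, 3, 1]

path = [3, 2, 0, 3, 1]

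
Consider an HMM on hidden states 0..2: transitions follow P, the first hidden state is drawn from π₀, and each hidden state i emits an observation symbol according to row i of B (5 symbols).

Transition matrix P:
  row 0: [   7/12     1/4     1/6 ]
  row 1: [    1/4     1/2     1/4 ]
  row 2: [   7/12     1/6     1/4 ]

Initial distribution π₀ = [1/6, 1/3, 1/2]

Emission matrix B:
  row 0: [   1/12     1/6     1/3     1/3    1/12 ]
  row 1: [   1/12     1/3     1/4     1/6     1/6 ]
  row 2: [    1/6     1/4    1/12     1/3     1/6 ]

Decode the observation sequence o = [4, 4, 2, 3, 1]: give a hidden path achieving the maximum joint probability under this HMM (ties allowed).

t=0: δ = [1.389e-02, 5.556e-02, 8.333e-02]  (obs o_0=4)
t=1: δ = [4.051e-03, 4.630e-03, 3.472e-03]  ψ = [2, 1, 2]  (obs o_1=4)
t=2: δ = [7.877e-04, 5.787e-04, 9.645e-05]  ψ = [0, 1, 1]  (obs o_2=2)
t=3: δ = [1.532e-04, 4.823e-05, 4.823e-05]  ψ = [0, 1, 1]  (obs o_3=3)
t=4: δ = [1.489e-05, 1.276e-05, 6.382e-06]  ψ = [0, 0, 0]  (obs o_4=1)
backtrack: best end state = 0; path = [2, 0, 0, 0, 0]

path = [2, 0, 0, 0, 0]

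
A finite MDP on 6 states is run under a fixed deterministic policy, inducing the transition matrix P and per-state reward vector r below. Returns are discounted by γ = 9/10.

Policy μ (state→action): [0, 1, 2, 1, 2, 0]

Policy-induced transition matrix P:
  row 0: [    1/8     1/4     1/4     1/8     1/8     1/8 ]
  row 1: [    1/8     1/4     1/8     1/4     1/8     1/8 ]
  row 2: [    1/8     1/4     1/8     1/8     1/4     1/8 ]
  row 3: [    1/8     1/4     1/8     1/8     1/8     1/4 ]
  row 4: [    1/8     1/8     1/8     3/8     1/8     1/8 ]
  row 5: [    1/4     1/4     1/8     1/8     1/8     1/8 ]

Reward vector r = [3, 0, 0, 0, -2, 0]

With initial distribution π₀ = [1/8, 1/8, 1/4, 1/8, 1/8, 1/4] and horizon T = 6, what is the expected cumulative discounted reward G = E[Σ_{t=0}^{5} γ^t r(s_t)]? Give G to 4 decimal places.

G = 0.6669

t=0: π = [0.1250, 0.1250, 0.2500, 0.1250, 0.1250, 0.2500], E[r] = 0.1250, γ^t·E[r] = 0.125000, running G = 0.125000
t=1: π = [0.1563, 0.2344, 0.1406, 0.1719, 0.1563, 0.1406], E[r] = 0.1563, γ^t·E[r] = 0.140625, running G = 0.265625
t=2: π = [0.1426, 0.2305, 0.1445, 0.1934, 0.1426, 0.1465], E[r] = 0.1426, γ^t·E[r] = 0.115488, running G = 0.381113
t=3: π = [0.1433, 0.2322, 0.1428, 0.1895, 0.1431, 0.1492], E[r] = 0.1438, γ^t·E[r] = 0.104829, running G = 0.485943
t=4: π = [0.1436, 0.2321, 0.1429, 0.1898, 0.1429, 0.1487], E[r] = 0.1452, γ^t·E[r] = 0.095287, running G = 0.581230
t=5: π = [0.1436, 0.2321, 0.1430, 0.1897, 0.1429, 0.1487], E[r] = 0.1450, γ^t·E[r] = 0.085637, running G = 0.666867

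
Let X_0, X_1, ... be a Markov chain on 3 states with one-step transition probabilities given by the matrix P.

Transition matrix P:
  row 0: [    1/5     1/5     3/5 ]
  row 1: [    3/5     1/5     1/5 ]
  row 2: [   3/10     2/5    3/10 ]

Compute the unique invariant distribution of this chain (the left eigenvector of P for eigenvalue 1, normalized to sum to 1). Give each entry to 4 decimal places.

π = [0.3478, 0.2754, 0.3768]

Balance equations π_j = Σ_i π_i·P[i][j]:
  π_0 = 1/5·π_0 + 3/5·π_1 + 3/10·π_2
  π_1 = 1/5·π_0 + 1/5·π_1 + 2/5·π_2
  normalize: π_0 + π_1 + π_2 = 1
Solving the linear system gives exactly π = [8/23, 19/69, 26/69].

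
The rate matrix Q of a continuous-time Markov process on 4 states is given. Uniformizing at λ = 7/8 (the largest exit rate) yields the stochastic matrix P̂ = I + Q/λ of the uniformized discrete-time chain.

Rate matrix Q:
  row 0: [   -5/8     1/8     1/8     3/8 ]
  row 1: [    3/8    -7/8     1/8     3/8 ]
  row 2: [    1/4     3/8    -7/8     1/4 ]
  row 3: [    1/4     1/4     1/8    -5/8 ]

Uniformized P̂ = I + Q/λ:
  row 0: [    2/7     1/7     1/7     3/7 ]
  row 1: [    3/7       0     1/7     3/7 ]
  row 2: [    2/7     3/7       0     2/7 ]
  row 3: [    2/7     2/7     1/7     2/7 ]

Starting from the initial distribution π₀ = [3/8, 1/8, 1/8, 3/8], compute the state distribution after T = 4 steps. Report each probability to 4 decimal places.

π = [0.3145, 0.2011, 0.1250, 0.3594]

t=0: π = [0.3750, 0.1250, 0.1250, 0.3750]
t=1: π = [0.3036, 0.2143, 0.1250, 0.3571]
t=2: π = [0.3163, 0.1990, 0.1250, 0.3597]
t=3: π = [0.3141, 0.2015, 0.1250, 0.3593]
t=4: π = [0.3145, 0.2011, 0.1250, 0.3594]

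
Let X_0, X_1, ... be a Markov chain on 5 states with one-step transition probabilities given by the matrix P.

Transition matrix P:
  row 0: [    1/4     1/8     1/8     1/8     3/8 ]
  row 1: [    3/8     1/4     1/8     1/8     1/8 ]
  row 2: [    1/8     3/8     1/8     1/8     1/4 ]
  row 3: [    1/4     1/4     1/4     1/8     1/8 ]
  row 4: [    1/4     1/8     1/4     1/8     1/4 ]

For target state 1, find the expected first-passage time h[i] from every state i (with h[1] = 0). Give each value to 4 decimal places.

First-step conditioning: h[1] = 0; for i ≠ 1, h[i] = 1 + Σ_k P[i][k]·h[k].
  h[0] = 1 + 1/4·h[0] + 1/8·h[2] + 1/8·h[3] + 3/8·h[4]
  h[2] = 1 + 1/8·h[0] + 1/8·h[2] + 1/8·h[3] + 1/4·h[4]
  h[3] = 1 + 1/4·h[0] + 1/4·h[2] + 1/8·h[3] + 1/8·h[4]
  h[4] = 1 + 1/4·h[0] + 1/4·h[2] + 1/8·h[3] + 1/4·h[4]
Solving the 4×4 linear system over states ≠ 1 gives exactly h = [4672/863, 0, 3520/863, 3976/863, 4544/863] (h[1] = 0 is the target).

h = [5.4137, 0.0000, 4.0788, 4.6072, 5.2654]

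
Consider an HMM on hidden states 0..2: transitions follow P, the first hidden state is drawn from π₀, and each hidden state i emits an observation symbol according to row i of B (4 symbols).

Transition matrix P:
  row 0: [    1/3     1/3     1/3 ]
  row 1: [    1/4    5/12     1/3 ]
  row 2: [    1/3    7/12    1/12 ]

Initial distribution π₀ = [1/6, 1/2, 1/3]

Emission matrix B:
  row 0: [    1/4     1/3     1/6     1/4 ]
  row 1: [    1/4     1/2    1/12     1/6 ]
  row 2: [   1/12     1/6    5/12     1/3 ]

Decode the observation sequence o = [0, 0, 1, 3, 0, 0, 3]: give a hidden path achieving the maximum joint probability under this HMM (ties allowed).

t=0: δ = [4.167e-02, 1.250e-01, 2.778e-02]  (obs o_0=0)
t=1: δ = [7.812e-03, 1.302e-02, 3.472e-03]  ψ = [1, 1, 1]  (obs o_1=0)
t=2: δ = [1.085e-03, 2.713e-03, 7.234e-04]  ψ = [1, 1, 1]  (obs o_2=1)
t=3: δ = [1.695e-04, 1.884e-04, 3.014e-04]  ψ = [1, 1, 1]  (obs o_3=3)
t=4: δ = [2.512e-05, 4.396e-05, 5.233e-06]  ψ = [2, 2, 1]  (obs o_4=0)
t=5: δ = [2.747e-06, 4.579e-06, 1.221e-06]  ψ = [1, 1, 1]  (obs o_5=0)
t=6: δ = [2.862e-07, 3.180e-07, 5.087e-07]  ψ = [1, 1, 1]  (obs o_6=3)
backtrack: best end state = 2; path = [1, 1, 1, 2, 1, 1, 2]

path = [1, 1, 1, 2, 1, 1, 2]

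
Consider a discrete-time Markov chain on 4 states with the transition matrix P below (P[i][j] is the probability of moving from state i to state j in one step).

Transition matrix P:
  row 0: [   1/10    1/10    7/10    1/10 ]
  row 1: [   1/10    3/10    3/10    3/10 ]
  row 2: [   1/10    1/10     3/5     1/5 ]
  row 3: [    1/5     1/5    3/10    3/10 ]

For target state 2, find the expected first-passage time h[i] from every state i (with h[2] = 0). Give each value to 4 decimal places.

h = [1.7318, 2.8492, 0.0000, 2.7374]

First-step conditioning: h[2] = 0; for i ≠ 2, h[i] = 1 + Σ_k P[i][k]·h[k].
  h[0] = 1 + 1/10·h[0] + 1/10·h[1] + 1/10·h[3]
  h[1] = 1 + 1/10·h[0] + 3/10·h[1] + 3/10·h[3]
  h[3] = 1 + 1/5·h[0] + 1/5·h[1] + 3/10·h[3]
Solving the 3×3 linear system over states ≠ 2 gives exactly h = [310/179, 510/179, 0, 490/179] (h[2] = 0 is the target).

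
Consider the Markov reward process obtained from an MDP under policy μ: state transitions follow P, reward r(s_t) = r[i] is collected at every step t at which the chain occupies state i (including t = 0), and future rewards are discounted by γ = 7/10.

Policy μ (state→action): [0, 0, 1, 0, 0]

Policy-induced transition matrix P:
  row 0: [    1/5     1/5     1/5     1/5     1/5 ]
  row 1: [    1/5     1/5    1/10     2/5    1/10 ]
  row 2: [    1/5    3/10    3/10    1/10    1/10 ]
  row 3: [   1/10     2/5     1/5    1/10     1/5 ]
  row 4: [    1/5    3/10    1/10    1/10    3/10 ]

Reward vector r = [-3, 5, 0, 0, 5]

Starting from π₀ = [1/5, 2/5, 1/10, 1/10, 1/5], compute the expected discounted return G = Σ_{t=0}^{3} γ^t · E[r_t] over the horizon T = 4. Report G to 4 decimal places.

G = 4.9113

t=0: π = [0.2000, 0.4000, 0.1000, 0.1000, 0.2000], E[r] = 2.4000, γ^t·E[r] = 2.400000, running G = 2.400000
t=1: π = [0.1900, 0.2500, 0.1500, 0.2400, 0.1700], E[r] = 1.5300, γ^t·E[r] = 1.071000, running G = 3.471000
t=2: π = [0.1760, 0.2800, 0.1730, 0.1940, 0.1770], E[r] = 1.7570, γ^t·E[r] = 0.860930, running G = 4.331930
t=3: π = [0.1806, 0.2738, 0.1716, 0.2016, 0.1724], E[r] = 1.6892, γ^t·E[r] = 0.579396, running G = 4.911326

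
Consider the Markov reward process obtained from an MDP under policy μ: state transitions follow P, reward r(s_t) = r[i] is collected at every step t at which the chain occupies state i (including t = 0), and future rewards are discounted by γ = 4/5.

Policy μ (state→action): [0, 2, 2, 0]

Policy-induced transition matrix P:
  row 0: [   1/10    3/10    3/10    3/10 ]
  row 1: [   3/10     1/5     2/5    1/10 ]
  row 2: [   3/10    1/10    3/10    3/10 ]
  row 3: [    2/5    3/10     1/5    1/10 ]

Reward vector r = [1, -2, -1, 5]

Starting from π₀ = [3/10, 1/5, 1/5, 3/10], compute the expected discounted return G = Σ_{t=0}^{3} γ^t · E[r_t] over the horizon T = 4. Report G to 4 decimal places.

G = 2.2836

t=0: π = [0.3000, 0.2000, 0.2000, 0.3000], E[r] = 1.2000, γ^t·E[r] = 1.200000, running G = 1.200000
t=1: π = [0.2700, 0.2400, 0.2900, 0.2000], E[r] = 0.5000, γ^t·E[r] = 0.400000, running G = 1.600000
t=2: π = [0.2660, 0.2180, 0.3040, 0.2120], E[r] = 0.5860, γ^t·E[r] = 0.375040, running G = 1.975040
t=3: π = [0.2680, 0.2174, 0.3006, 0.2140], E[r] = 0.6026, γ^t·E[r] = 0.308531, running G = 2.283571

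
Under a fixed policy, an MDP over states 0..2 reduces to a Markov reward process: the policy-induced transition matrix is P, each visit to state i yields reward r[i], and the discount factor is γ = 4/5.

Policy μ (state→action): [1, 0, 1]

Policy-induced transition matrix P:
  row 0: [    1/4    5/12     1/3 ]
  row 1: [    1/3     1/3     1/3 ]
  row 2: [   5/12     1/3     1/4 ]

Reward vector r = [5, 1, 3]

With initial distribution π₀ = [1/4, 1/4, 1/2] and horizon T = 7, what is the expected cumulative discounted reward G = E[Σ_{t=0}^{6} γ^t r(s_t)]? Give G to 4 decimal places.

t=0: π = [0.2500, 0.2500, 0.5000], E[r] = 3.0000, γ^t·E[r] = 3.000000, running G = 3.000000
t=1: π = [0.3542, 0.3542, 0.2917], E[r] = 3.0000, γ^t·E[r] = 2.400000, running G = 5.400000
t=2: π = [0.3281, 0.3628, 0.3090], E[r] = 2.9306, γ^t·E[r] = 1.875556, running G = 7.275556
t=3: π = [0.3317, 0.3607, 0.3076], E[r] = 2.9421, γ^t·E[r] = 1.506370, running G = 8.781926
t=4: π = [0.3313, 0.3610, 0.3077], E[r] = 2.9407, γ^t·E[r] = 1.204504, running G = 9.986430
t=5: π = [0.3314, 0.3609, 0.3077], E[r] = 2.9408, γ^t·E[r] = 0.963656, running G = 10.950085
t=6: π = [0.3314, 0.3609, 0.3077], E[r] = 2.9408, γ^t·E[r] = 0.770920, running G = 11.721005

G = 11.7210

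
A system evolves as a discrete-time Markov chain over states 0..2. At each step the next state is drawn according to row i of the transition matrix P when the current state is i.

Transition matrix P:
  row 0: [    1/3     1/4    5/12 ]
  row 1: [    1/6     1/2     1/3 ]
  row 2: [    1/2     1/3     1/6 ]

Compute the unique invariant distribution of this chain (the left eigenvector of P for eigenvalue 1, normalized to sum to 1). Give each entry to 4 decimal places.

Balance equations π_j = Σ_i π_i·P[i][j]:
  π_0 = 1/3·π_0 + 1/6·π_1 + 1/2·π_2
  π_1 = 1/4·π_0 + 1/2·π_1 + 1/3·π_2
  normalize: π_0 + π_1 + π_2 = 1
Solving the linear system gives exactly π = [11/34, 25/68, 21/68].

π = [0.3235, 0.3676, 0.3088]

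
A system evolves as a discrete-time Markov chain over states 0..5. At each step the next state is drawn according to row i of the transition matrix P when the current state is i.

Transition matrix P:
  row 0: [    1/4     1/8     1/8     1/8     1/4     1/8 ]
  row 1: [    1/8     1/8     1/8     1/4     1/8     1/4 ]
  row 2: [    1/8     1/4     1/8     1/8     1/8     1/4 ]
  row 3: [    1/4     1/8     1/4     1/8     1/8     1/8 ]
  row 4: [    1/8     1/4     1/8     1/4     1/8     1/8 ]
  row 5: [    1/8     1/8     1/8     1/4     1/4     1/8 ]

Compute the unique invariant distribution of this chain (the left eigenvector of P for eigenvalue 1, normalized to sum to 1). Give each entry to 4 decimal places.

Balance equations π_j = Σ_i π_i·P[i][j]:
  π_0 = 1/4·π_0 + 1/8·π_1 + 1/8·π_2 + 1/4·π_3 + 1/8·π_4 + 1/8·π_5
  π_1 = 1/8·π_0 + 1/8·π_1 + 1/4·π_2 + 1/8·π_3 + 1/4·π_4 + 1/8·π_5
  π_2 = 1/8·π_0 + 1/8·π_1 + 1/8·π_2 + 1/4·π_3 + 1/8·π_4 + 1/8·π_5
  π_3 = 1/8·π_0 + 1/4·π_1 + 1/8·π_2 + 1/8·π_3 + 1/4·π_4 + 1/4·π_5
  π_4 = 1/4·π_0 + 1/8·π_1 + 1/8·π_2 + 1/8·π_3 + 1/8·π_4 + 1/4·π_5
  normalize: π_0 + π_1 + π_2 + π_3 + π_4 + π_5 = 1
Solving the linear system gives exactly π = [88/519, 12/73, 77/519, 97/519, 6316/37887, 6217/37887].

π = [0.1696, 0.1644, 0.1484, 0.1869, 0.1667, 0.1641]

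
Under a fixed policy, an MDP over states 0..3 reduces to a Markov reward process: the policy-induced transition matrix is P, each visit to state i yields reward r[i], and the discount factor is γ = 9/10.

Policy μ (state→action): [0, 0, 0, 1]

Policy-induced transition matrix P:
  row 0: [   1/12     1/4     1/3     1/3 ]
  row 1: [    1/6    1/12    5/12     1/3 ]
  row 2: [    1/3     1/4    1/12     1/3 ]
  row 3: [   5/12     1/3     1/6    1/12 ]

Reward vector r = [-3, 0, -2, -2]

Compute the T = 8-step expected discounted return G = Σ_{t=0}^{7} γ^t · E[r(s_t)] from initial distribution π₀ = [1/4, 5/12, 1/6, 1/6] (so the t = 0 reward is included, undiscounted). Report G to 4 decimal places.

t=0: π = [0.2500, 0.4167, 0.1667, 0.1667], E[r] = -1.4167, γ^t·E[r] = -1.416667, running G = -1.416667
t=1: π = [0.2153, 0.1944, 0.2986, 0.2917], E[r] = -1.8264, γ^t·E[r] = -1.643750, running G = -3.060417
t=2: π = [0.2714, 0.2419, 0.2263, 0.2604], E[r] = -1.7876, γ^t·E[r] = -1.447969, running G = -4.508385
t=3: π = [0.2469, 0.2314, 0.2535, 0.2682], E[r] = -1.7841, γ^t·E[r] = -1.300605, running G = -5.808991
t=4: π = [0.2554, 0.2338, 0.2445, 0.2663], E[r] = -1.7878, γ^t·E[r] = -1.172994, running G = -6.981985
t=5: π = [0.2527, 0.2332, 0.2473, 0.2668], E[r] = -1.7863, γ^t·E[r] = -1.054767, running G = -8.036752
t=6: π = [0.2535, 0.2334, 0.2465, 0.2666], E[r] = -1.7868, γ^t·E[r] = -0.949577, running G = -8.986329
t=7: π = [0.2533, 0.2333, 0.2467, 0.2667], E[r] = -1.7866, γ^t·E[r] = -0.854538, running G = -9.840868

G = -9.8409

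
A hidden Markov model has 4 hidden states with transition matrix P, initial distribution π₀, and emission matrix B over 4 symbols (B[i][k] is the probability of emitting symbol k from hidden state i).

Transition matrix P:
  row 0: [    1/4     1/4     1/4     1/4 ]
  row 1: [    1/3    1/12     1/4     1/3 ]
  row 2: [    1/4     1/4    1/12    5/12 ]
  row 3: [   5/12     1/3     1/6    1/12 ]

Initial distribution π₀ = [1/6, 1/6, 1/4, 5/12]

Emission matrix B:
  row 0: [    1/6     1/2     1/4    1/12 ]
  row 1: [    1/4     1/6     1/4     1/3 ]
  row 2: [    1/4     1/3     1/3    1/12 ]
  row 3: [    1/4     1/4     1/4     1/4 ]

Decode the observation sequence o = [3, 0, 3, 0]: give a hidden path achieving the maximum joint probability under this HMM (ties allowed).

t=0: δ = [1.389e-02, 5.556e-02, 2.083e-02, 1.042e-01]  (obs o_0=3)
t=1: δ = [7.234e-03, 8.681e-03, 4.340e-03, 4.630e-03]  ψ = [3, 3, 3, 1]  (obs o_1=0)
t=2: δ = [2.411e-04, 6.028e-04, 1.808e-04, 7.234e-04]  ψ = [1, 0, 1, 1]  (obs o_2=3)
t=3: δ = [5.023e-05, 6.028e-05, 3.768e-05, 5.023e-05]  ψ = [3, 3, 1, 1]  (obs o_3=0)
backtrack: best end state = 1; path = [3, 1, 3, 1]

path = [3, 1, 3, 1]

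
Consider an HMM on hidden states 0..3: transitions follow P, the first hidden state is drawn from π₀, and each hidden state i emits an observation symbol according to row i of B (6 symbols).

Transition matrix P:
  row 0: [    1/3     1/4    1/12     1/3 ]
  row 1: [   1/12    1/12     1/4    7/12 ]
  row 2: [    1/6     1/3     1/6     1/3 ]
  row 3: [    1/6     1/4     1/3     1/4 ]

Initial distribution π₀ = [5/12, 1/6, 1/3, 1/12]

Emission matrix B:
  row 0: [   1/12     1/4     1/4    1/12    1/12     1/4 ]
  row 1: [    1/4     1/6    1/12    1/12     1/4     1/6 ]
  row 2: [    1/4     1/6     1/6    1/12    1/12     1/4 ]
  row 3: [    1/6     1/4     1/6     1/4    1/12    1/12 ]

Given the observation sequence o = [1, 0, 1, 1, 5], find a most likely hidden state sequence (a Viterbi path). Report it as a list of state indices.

path = [0, 1, 3, 3, 2]

t=0: δ = [1.042e-01, 2.778e-02, 5.556e-02, 2.083e-02]  (obs o_0=1)
t=1: δ = [2.894e-03, 6.510e-03, 2.315e-03, 5.787e-03]  ψ = [0, 0, 2, 0]  (obs o_1=0)
t=2: δ = [2.411e-04, 2.411e-04, 3.215e-04, 9.494e-04]  ψ = [0, 3, 3, 1]  (obs o_2=1)
t=3: δ = [3.956e-05, 3.956e-05, 5.275e-05, 5.934e-05]  ψ = [3, 3, 3, 3]  (obs o_3=1)
t=4: δ = [3.297e-06, 2.930e-06, 4.945e-06, 1.923e-06]  ψ = [0, 2, 3, 1]  (obs o_4=5)
backtrack: best end state = 2; path = [0, 1, 3, 3, 2]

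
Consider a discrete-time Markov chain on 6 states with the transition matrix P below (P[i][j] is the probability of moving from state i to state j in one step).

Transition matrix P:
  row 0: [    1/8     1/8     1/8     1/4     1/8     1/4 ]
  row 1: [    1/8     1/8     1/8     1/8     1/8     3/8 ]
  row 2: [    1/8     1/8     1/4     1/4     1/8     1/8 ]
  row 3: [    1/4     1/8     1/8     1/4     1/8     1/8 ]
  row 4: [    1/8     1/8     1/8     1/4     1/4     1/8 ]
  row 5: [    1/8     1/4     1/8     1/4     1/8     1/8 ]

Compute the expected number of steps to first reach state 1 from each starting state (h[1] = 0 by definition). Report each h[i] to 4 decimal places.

h = [6.8805, 0.0000, 6.9898, 6.9761, 6.9898, 6.1160]

First-step conditioning: h[1] = 0; for i ≠ 1, h[i] = 1 + Σ_k P[i][k]·h[k].
  h[0] = 1 + 1/8·h[0] + 1/8·h[2] + 1/4·h[3] + 1/8·h[4] + 1/4·h[5]
  h[2] = 1 + 1/8·h[0] + 1/4·h[2] + 1/4·h[3] + 1/8·h[4] + 1/8·h[5]
  h[3] = 1 + 1/4·h[0] + 1/8·h[2] + 1/4·h[3] + 1/8·h[4] + 1/8·h[5]
  h[4] = 1 + 1/8·h[0] + 1/8·h[2] + 1/4·h[3] + 1/4·h[4] + 1/8·h[5]
  h[5] = 1 + 1/8·h[0] + 1/8·h[2] + 1/4·h[3] + 1/8·h[4] + 1/8·h[5]
Solving the 5×5 linear system over states ≠ 1 gives exactly h = [2016/293, 0, 2048/293, 2044/293, 2048/293, 1792/293] (h[1] = 0 is the target).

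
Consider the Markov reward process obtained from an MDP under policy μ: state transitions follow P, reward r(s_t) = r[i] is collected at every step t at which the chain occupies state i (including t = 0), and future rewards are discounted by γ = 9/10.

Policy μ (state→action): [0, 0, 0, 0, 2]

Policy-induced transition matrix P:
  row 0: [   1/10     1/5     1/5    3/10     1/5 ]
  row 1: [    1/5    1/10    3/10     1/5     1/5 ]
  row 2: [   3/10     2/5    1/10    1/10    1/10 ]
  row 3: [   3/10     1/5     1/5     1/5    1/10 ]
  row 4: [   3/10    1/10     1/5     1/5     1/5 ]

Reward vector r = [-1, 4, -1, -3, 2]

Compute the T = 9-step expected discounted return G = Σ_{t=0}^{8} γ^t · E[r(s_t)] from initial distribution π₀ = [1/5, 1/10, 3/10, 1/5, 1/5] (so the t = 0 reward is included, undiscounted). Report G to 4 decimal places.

G = 0.2650

t=0: π = [0.2000, 0.1000, 0.3000, 0.2000, 0.2000], E[r] = -0.3000, γ^t·E[r] = -0.300000, running G = -0.300000
t=1: π = [0.2500, 0.2300, 0.1800, 0.1900, 0.1500], E[r] = 0.2200, γ^t·E[r] = 0.198000, running G = -0.102000
t=2: π = [0.2270, 0.1980, 0.2050, 0.2070, 0.1630], E[r] = 0.0650, γ^t·E[r] = 0.052650, running G = -0.049350
t=3: π = [0.2348, 0.2049, 0.1993, 0.2022, 0.1588], E[r] = 0.0965, γ^t·E[r] = 0.070349, running G = 0.020999
t=4: π = [0.2326, 0.2035, 0.2006, 0.2036, 0.1599], E[r] = 0.0899, γ^t·E[r] = 0.058983, running G = 0.079982
t=5: π = [0.2331, 0.2038, 0.2003, 0.2032, 0.1596], E[r] = 0.0913, γ^t·E[r] = 0.053888, running G = 0.133869
t=6: π = [0.2330, 0.2037, 0.2003, 0.2033, 0.1597], E[r] = 0.0910, γ^t·E[r] = 0.048357, running G = 0.182226
t=7: π = [0.2330, 0.2037, 0.2003, 0.2033, 0.1596], E[r] = 0.0910, γ^t·E[r] = 0.043546, running G = 0.225772
t=8: π = [0.2330, 0.2037, 0.2003, 0.2033, 0.1596], E[r] = 0.0910, γ^t·E[r] = 0.039187, running G = 0.264959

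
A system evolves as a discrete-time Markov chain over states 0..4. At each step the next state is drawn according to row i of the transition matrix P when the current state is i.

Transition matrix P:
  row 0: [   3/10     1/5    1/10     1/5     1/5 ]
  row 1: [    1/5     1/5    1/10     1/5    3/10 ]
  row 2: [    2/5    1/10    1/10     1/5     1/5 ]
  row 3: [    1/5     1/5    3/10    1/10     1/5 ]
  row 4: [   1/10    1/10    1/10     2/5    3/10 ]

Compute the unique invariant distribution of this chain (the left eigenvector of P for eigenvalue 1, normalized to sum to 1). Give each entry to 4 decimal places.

Balance equations π_j = Σ_i π_i·P[i][j]:
  π_0 = 3/10·π_0 + 1/5·π_1 + 2/5·π_2 + 1/5·π_3 + 1/10·π_4
  π_1 = 1/5·π_0 + 1/5·π_1 + 1/10·π_2 + 1/5·π_3 + 1/10·π_4
  π_2 = 1/10·π_0 + 1/10·π_1 + 1/10·π_2 + 3/10·π_3 + 1/10·π_4
  π_3 = 1/5·π_0 + 1/5·π_1 + 1/5·π_2 + 1/10·π_3 + 2/5·π_4
  normalize: π_0 + π_1 + π_2 + π_3 + π_4 = 1
Solving the linear system gives exactly π = [2281/10014, 539/3338, 1453/10014, 1129/5007, 2405/10014].

π = [0.2278, 0.1615, 0.1451, 0.2255, 0.2402]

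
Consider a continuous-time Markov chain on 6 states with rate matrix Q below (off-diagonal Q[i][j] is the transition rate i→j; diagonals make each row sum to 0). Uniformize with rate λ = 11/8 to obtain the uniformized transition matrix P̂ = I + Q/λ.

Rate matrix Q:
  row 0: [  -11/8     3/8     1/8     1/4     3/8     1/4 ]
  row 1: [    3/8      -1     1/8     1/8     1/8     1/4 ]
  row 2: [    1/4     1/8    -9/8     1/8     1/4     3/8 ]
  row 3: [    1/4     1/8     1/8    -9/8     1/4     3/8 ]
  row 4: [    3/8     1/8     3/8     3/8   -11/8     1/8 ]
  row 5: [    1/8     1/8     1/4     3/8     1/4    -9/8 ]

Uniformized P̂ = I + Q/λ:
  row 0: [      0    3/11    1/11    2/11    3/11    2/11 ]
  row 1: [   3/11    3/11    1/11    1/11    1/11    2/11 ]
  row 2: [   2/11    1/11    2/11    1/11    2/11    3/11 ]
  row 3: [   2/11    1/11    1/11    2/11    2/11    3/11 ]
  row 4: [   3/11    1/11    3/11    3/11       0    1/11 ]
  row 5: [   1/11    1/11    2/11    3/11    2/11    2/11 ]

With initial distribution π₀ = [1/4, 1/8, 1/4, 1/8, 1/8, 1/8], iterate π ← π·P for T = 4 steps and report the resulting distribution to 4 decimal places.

t=0: π = [0.2500, 0.1250, 0.2500, 0.1250, 0.1250, 0.1250]
t=1: π = [0.1477, 0.1591, 0.1477, 0.1705, 0.1705, 0.2045]
t=2: π = [0.1663, 0.1467, 0.1539, 0.1880, 0.1498, 0.1952]
t=3: π = [0.1608, 0.1478, 0.1499, 0.1859, 0.1564, 0.1993]
t=4: π = [0.1621, 0.1470, 0.1511, 0.1871, 0.1546, 0.1981]

π = [0.1621, 0.1470, 0.1511, 0.1871, 0.1546, 0.1981]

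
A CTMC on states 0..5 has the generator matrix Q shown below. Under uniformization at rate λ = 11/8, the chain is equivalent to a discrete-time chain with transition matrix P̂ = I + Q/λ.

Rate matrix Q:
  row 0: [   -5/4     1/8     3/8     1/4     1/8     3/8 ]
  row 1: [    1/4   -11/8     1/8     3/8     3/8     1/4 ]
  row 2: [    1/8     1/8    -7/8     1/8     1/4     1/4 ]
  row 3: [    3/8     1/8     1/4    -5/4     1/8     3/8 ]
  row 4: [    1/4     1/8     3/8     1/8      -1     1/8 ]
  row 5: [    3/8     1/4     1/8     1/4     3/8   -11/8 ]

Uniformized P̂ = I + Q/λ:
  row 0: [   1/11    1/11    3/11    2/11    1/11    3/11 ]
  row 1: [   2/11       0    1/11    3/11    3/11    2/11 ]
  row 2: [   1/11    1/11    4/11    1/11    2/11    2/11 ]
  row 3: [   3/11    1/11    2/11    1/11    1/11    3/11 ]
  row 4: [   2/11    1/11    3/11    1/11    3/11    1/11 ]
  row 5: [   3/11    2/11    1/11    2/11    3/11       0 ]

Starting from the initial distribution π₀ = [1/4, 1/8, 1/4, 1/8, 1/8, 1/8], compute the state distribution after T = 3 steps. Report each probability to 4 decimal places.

t=0: π = [0.2500, 0.1250, 0.2500, 0.1250, 0.1250, 0.1250]
t=1: π = [0.1591, 0.0909, 0.2386, 0.1477, 0.1818, 0.1818]
t=2: π = [0.1756, 0.0992, 0.2314, 0.1384, 0.1952, 0.1601]
t=3: π = [0.1720, 0.0965, 0.2340, 0.1395, 0.1946, 0.1635]

π = [0.1720, 0.0965, 0.2340, 0.1395, 0.1946, 0.1635]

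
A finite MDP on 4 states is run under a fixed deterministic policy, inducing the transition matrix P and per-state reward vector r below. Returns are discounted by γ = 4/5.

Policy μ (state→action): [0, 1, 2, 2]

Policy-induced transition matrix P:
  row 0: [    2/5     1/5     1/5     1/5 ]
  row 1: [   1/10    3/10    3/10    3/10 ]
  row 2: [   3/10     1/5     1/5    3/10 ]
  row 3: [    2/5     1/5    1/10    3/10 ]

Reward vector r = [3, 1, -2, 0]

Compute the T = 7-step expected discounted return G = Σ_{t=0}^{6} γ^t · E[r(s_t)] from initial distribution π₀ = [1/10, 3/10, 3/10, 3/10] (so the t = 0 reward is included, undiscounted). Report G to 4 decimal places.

G = 2.1959

t=0: π = [0.1000, 0.3000, 0.3000, 0.3000], E[r] = 0.0000, γ^t·E[r] = 0.000000, running G = 0.000000
t=1: π = [0.2800, 0.2300, 0.2000, 0.2900], E[r] = 0.6700, γ^t·E[r] = 0.536000, running G = 0.536000
t=2: π = [0.3110, 0.2230, 0.1940, 0.2720], E[r] = 0.7680, γ^t·E[r] = 0.491520, running G = 1.027520
t=3: π = [0.3137, 0.2223, 0.1951, 0.2689], E[r] = 0.7732, γ^t·E[r] = 0.395878, running G = 1.423398
t=4: π = [0.3138, 0.2222, 0.1953, 0.2686], E[r] = 0.7730, γ^t·E[r] = 0.316600, running G = 1.739999
t=5: π = [0.3138, 0.2222, 0.1954, 0.2686], E[r] = 0.7729, γ^t·E[r] = 0.253262, running G = 1.993261
t=6: π = [0.3138, 0.2222, 0.1954, 0.2686], E[r] = 0.7729, γ^t·E[r] = 0.202609, running G = 2.195870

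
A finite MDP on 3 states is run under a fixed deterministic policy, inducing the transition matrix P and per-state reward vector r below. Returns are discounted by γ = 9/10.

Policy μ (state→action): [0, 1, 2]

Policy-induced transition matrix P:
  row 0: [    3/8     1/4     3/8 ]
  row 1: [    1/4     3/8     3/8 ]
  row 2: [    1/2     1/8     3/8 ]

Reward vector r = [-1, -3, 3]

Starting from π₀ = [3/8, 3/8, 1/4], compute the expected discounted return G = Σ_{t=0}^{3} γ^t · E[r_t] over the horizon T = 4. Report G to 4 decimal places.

G = -0.7307

t=0: π = [0.3750, 0.3750, 0.2500], E[r] = -0.7500, γ^t·E[r] = -0.750000, running G = -0.750000
t=1: π = [0.3594, 0.2656, 0.3750], E[r] = -0.0313, γ^t·E[r] = -0.028125, running G = -0.778125
t=2: π = [0.3887, 0.2363, 0.3750], E[r] = 0.0273, γ^t·E[r] = 0.022148, running G = -0.755977
t=3: π = [0.3923, 0.2327, 0.3750], E[r] = 0.0347, γ^t·E[r] = 0.025273, running G = -0.730704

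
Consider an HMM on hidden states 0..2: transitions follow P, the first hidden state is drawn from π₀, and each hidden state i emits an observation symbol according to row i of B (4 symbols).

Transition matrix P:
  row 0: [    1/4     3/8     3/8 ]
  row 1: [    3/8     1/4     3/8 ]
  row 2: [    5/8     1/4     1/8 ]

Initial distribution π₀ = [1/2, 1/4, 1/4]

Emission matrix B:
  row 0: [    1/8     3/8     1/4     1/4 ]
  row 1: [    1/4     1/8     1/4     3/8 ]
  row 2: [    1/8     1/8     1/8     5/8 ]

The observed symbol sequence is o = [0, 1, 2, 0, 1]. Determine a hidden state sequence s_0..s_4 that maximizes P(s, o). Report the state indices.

path = [1, 0, 1, 2, 0]

t=0: δ = [6.250e-02, 6.250e-02, 3.125e-02]  (obs o_0=0)
t=1: δ = [8.789e-03, 2.930e-03, 2.930e-03]  ψ = [1, 0, 0]  (obs o_1=1)
t=2: δ = [5.493e-04, 8.240e-04, 4.120e-04]  ψ = [0, 0, 0]  (obs o_2=2)
t=3: δ = [3.862e-05, 5.150e-05, 3.862e-05]  ψ = [1, 0, 1]  (obs o_3=0)
t=4: δ = [9.052e-06, 1.810e-06, 2.414e-06]  ψ = [2, 0, 1]  (obs o_4=1)
backtrack: best end state = 0; path = [1, 0, 1, 2, 0]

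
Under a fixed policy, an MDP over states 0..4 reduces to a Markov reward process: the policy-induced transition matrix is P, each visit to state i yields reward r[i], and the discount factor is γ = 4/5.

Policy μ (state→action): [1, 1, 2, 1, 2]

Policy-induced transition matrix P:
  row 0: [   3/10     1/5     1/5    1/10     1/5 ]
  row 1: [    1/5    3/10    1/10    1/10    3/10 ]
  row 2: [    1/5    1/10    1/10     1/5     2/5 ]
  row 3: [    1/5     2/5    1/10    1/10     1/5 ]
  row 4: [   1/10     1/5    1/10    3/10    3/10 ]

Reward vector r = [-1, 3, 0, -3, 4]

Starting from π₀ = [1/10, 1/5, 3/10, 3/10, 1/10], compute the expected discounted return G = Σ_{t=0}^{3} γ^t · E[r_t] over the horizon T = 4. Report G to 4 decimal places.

G = 2.3249

t=0: π = [0.1000, 0.2000, 0.3000, 0.3000, 0.1000], E[r] = 0.0000, γ^t·E[r] = 0.000000, running G = 0.000000
t=1: π = [0.2000, 0.2500, 0.1100, 0.1500, 0.2900], E[r] = 1.2600, γ^t·E[r] = 1.008000, running G = 1.008000
t=2: π = [0.1910, 0.2440, 0.1200, 0.1690, 0.2760], E[r] = 1.1380, γ^t·E[r] = 0.728320, running G = 1.736320
t=3: π = [0.1915, 0.2462, 0.1191, 0.1672, 0.2760], E[r] = 1.1495, γ^t·E[r] = 0.588544, running G = 2.324864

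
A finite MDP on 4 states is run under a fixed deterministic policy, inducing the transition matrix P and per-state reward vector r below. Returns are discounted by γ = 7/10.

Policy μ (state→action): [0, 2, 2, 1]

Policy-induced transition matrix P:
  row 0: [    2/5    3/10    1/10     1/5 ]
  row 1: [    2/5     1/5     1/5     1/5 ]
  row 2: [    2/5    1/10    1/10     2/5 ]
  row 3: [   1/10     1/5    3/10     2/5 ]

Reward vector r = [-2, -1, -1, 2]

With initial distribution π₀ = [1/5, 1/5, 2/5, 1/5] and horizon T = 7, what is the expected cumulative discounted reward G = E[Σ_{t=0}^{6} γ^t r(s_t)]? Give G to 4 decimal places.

G = -1.4393

t=0: π = [0.2000, 0.2000, 0.4000, 0.2000], E[r] = -0.6000, γ^t·E[r] = -0.600000, running G = -0.600000
t=1: π = [0.3400, 0.1800, 0.1600, 0.3200], E[r] = -0.3800, γ^t·E[r] = -0.266000, running G = -0.866000
t=2: π = [0.3040, 0.2180, 0.1820, 0.2960], E[r] = -0.4160, γ^t·E[r] = -0.203840, running G = -1.069840
t=3: π = [0.3112, 0.2122, 0.1810, 0.2956], E[r] = -0.4244, γ^t·E[r] = -0.145569, running G = -1.215409
t=4: π = [0.3113, 0.2130, 0.1803, 0.2953], E[r] = -0.4254, γ^t·E[r] = -0.102129, running G = -1.317538
t=5: π = [0.3114, 0.2131, 0.1804, 0.2951], E[r] = -0.4260, γ^t·E[r] = -0.071599, running G = -1.389137
t=6: π = [0.3115, 0.2131, 0.1803, 0.2951], E[r] = -0.4262, γ^t·E[r] = -0.050137, running G = -1.439275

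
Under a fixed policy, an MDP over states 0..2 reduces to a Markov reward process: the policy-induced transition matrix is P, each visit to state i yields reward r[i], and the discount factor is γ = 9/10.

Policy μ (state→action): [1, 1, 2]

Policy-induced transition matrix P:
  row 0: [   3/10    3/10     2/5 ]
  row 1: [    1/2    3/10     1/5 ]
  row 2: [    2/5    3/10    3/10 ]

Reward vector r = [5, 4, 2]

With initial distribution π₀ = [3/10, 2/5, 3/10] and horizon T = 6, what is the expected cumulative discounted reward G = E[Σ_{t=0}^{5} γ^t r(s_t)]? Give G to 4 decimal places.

G = 17.6520

t=0: π = [0.3000, 0.4000, 0.3000], E[r] = 3.7000, γ^t·E[r] = 3.700000, running G = 3.700000
t=1: π = [0.4100, 0.3000, 0.2900], E[r] = 3.8300, γ^t·E[r] = 3.447000, running G = 7.147000
t=2: π = [0.3890, 0.3000, 0.3110], E[r] = 3.7670, γ^t·E[r] = 3.051270, running G = 10.198270
t=3: π = [0.3911, 0.3000, 0.3089], E[r] = 3.7733, γ^t·E[r] = 2.750736, running G = 12.949006
t=4: π = [0.3909, 0.3000, 0.3091], E[r] = 3.7727, γ^t·E[r] = 2.475249, running G = 15.424254
t=5: π = [0.3909, 0.3000, 0.3091], E[r] = 3.7727, γ^t·E[r] = 2.227761, running G = 17.652016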